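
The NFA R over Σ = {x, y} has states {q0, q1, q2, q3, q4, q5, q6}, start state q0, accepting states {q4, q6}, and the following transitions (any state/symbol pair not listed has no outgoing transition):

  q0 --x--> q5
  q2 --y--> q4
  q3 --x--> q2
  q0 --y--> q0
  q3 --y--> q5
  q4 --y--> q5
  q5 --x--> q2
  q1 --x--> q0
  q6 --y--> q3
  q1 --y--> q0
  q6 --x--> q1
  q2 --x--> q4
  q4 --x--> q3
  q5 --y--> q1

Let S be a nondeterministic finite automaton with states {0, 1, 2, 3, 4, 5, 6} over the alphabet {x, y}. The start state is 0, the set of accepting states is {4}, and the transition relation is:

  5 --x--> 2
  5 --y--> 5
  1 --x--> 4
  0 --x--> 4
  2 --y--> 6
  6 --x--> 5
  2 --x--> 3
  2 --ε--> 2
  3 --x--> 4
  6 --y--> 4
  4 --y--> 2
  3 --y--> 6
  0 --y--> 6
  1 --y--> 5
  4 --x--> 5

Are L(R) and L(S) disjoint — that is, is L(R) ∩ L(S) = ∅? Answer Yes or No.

The string xxyxxx is accepted by both R and S.
Hence L(R) ∩ L(S) ≠ ∅.

No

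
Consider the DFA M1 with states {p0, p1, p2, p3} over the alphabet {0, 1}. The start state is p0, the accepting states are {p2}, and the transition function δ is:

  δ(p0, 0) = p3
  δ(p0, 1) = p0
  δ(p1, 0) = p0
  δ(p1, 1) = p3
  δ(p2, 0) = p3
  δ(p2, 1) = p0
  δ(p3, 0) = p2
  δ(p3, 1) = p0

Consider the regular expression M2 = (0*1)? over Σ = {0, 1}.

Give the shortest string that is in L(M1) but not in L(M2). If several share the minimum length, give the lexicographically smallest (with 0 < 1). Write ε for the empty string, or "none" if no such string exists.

00

The string 00 is accepted by M1 but not by M2.
No shorter string lies in the difference, and 00 is the lexicographically first length-2 string in L(M1) \ L(M2).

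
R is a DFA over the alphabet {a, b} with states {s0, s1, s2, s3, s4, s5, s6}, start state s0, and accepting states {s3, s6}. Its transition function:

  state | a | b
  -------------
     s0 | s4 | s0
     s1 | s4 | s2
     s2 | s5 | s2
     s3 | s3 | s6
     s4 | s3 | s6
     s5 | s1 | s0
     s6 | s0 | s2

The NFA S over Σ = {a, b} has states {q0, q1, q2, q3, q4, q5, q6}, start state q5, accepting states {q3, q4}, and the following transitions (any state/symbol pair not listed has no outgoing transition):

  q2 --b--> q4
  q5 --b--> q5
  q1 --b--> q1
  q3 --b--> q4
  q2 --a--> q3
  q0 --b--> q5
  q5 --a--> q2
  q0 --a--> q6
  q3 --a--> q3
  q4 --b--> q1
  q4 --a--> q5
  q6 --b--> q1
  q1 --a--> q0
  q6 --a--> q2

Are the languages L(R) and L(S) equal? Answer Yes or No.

Yes

Exploring the product automaton R × S from the start pair (s0, q5), following both machines on each input symbol, reaches 7 state pairs: (s0, q5), (s4, q2), (s3, q3), (s6, q4), (s2, q1), (s5, q0), (s1, q6).
R accepts in {s3, s6} and S accepts in {q3, q4}. In every reachable pair the two components are either both accepting — (s3, q3), (s6, q4) — or both non-accepting, so no string is accepted by exactly one of the machines: L(R) \ L(S) and L(S) \ L(R) are both empty.
Hence every string is accepted by R iff it is accepted by S, and the two languages coincide.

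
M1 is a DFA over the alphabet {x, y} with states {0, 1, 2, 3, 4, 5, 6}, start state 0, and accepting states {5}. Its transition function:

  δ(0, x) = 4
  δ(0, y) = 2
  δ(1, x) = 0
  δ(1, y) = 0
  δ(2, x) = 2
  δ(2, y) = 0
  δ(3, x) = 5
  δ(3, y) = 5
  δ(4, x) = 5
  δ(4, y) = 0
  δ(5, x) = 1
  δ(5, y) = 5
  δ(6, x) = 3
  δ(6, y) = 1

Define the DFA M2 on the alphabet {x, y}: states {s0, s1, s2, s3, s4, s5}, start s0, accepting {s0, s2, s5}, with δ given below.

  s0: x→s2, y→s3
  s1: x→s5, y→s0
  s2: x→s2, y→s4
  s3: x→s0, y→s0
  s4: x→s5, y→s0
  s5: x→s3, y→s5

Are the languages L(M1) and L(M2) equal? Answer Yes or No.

No

The string xxy is accepted by M1 but rejected by M2.
So L(M1) ≠ L(M2).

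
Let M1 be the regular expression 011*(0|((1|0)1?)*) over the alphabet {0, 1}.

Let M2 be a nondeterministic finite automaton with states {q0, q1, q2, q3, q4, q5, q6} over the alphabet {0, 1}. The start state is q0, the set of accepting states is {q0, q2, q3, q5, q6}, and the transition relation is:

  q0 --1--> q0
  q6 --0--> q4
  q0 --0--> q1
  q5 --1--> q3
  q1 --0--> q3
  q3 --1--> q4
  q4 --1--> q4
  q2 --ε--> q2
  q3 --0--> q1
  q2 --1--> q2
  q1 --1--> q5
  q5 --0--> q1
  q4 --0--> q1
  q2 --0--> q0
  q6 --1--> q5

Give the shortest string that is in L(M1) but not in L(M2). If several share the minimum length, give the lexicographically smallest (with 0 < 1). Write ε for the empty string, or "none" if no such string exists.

The string 010 is accepted by M1 but not by M2.
No shorter string lies in the difference, and 010 is the lexicographically first length-3 string in L(M1) \ L(M2).

010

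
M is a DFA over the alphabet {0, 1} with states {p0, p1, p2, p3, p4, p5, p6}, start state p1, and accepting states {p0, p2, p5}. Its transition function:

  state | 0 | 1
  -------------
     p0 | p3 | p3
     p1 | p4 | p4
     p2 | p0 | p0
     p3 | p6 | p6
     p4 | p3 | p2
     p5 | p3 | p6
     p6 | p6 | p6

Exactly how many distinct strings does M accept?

The useful subgraph on states {p0, p1, p2, p4} is acyclic, so L(M) is finite; the longest accepting path visits 4 useful states, giving maximum string length 3.
Counting accepting paths from p1 by length: 2 of length 2, 4 of length 3. Total 6.

6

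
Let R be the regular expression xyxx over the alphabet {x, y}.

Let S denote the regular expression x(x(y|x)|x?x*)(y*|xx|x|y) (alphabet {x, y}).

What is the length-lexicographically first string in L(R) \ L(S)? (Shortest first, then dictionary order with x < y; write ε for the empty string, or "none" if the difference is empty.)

The string xyxx is accepted by R but not by S.
No shorter string lies in the difference, and xyxx is the lexicographically first length-4 string in L(R) \ L(S).

xyxx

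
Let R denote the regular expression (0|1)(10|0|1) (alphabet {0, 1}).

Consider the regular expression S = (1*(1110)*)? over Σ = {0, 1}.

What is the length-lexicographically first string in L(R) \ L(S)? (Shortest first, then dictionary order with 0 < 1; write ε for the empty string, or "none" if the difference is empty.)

00

The string 00 is accepted by R but not by S.
No shorter string lies in the difference, and 00 is the lexicographically first length-2 string in L(R) \ L(S).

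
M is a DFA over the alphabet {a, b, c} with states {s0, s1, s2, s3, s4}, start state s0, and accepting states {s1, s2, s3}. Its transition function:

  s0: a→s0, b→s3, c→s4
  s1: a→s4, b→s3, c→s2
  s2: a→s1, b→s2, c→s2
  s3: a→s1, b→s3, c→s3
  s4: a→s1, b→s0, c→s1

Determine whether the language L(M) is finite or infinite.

infinite

State s0 is reachable from the start and can reach an accepting state, and it lies on the cycle s0 → s0.
Traversing that cycle any number of times yields accepted strings of unbounded length, so the language is infinite.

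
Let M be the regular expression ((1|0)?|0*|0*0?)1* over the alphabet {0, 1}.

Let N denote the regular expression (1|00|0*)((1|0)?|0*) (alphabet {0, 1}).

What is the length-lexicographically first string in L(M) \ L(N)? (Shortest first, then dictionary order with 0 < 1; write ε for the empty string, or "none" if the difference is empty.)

The string 011 is accepted by M but not by N.
No shorter string lies in the difference, and 011 is the lexicographically first length-3 string in L(M) \ L(N).

011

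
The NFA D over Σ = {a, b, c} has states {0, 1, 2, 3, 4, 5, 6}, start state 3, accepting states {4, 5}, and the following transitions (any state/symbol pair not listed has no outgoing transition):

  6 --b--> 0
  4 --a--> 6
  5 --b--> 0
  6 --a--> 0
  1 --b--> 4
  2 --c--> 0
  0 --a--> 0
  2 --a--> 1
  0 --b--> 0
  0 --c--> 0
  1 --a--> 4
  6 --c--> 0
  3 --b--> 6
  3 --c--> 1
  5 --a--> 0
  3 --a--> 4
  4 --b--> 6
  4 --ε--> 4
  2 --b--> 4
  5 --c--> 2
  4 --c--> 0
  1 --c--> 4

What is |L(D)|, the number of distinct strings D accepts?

The useful subgraph on states {1, 3, 4} is acyclic, so L(D) is finite; the longest accepting path visits 3 useful states, giving maximum string length 2.
Counting accepting paths from 3 by length: 1 of length 1, 3 of length 2. Total 4.

4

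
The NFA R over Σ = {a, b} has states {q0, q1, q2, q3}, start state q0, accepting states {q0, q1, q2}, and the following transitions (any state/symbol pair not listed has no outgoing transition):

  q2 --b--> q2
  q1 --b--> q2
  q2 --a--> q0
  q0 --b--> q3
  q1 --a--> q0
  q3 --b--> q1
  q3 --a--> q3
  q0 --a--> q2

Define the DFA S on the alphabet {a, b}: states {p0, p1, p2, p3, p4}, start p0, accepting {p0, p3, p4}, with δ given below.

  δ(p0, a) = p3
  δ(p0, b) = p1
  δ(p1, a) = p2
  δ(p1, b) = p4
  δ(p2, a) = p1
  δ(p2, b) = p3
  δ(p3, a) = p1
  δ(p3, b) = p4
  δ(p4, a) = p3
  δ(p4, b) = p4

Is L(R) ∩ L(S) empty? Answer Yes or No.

No

The empty string ε is accepted by both R and S.
Hence L(R) ∩ L(S) ≠ ∅.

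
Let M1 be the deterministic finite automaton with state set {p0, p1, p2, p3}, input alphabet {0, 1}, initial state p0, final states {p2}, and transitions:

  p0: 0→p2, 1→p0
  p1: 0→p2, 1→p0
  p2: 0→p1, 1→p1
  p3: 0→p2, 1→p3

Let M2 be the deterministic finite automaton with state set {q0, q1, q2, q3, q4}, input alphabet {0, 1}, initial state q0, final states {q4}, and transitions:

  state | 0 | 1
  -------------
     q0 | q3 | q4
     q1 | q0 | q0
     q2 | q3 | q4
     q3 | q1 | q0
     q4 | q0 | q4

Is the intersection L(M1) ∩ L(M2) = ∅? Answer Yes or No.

Yes

Exploring the product automaton M1 × M2 from the start pair (p0, q0), following both machines on each input symbol, reaches 9 state pairs: (p0, q0), (p2, q3), (p0, q4), (p1, q1), (p1, q0), (p2, q0), (p1, q3), (p1, q4), (p2, q1).
M1 accepts in {p2} and M2 accepts in {q4}; no reachable pair has both components accepting, so no string drives both machines to acceptance simultaneously and L(M1) ∩ L(M2) = ∅.
So no string is accepted by both, and the intersection is empty.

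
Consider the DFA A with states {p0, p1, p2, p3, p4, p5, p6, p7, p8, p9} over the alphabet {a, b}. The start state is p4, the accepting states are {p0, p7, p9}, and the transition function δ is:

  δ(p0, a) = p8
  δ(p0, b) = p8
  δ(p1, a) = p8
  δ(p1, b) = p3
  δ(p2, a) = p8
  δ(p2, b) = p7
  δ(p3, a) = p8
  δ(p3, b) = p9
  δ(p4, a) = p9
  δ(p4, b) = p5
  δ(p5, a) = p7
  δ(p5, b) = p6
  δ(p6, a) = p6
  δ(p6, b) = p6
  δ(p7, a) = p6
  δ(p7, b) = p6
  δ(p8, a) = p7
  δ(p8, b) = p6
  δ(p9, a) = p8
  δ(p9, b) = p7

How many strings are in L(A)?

The useful subgraph on states {p4, p5, p7, p8, p9} is acyclic, so L(A) is finite; the longest accepting path visits 4 useful states, giving maximum string length 3.
Counting accepting paths from p4 by length: 1 of length 1, 2 of length 2, 1 of length 3. Total 4.

4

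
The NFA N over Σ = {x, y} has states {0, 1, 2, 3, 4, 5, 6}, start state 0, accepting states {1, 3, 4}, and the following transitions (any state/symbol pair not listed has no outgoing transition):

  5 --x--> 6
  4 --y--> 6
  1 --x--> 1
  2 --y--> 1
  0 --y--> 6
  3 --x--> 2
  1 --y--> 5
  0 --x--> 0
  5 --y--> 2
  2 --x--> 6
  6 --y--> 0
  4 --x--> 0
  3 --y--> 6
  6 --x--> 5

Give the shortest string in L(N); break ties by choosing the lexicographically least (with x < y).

yxyy

A breadth-first search from 0 reaches an accepting state first via the path 0 → 6 → 5 → 2 → 1 on input yxyy.
No string of length < 4 is accepted (BFS exhausts all shorter strings without reaching an accepting state), and yxyy is the lexicographically least accepting string of length 4.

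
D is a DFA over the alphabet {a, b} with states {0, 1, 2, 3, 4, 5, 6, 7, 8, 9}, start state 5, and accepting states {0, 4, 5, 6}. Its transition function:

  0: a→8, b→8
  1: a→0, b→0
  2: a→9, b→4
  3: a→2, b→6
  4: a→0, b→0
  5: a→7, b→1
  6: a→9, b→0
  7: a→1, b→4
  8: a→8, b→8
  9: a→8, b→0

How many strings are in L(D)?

The useful subgraph on states {0, 1, 4, 5, 7} is acyclic, so L(D) is finite; the longest accepting path visits 4 useful states, giving maximum string length 3.
Counting accepting paths from 5 by length: 1 of length 0, 3 of length 2, 4 of length 3. Total 8.

8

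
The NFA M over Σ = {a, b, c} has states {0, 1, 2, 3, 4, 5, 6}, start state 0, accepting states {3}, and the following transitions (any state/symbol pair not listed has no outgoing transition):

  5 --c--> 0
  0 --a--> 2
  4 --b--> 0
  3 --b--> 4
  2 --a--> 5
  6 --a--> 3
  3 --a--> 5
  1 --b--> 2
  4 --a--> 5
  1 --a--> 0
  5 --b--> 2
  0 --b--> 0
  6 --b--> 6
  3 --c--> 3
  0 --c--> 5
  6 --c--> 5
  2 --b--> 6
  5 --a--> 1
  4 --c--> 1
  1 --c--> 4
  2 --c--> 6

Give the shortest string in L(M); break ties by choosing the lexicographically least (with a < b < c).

aba

A breadth-first search from 0 reaches an accepting state first via the path 0 → 2 → 6 → 3 on input aba.
No string of length < 3 is accepted (BFS exhausts all shorter strings without reaching an accepting state), and aba is the lexicographically least accepting string of length 3.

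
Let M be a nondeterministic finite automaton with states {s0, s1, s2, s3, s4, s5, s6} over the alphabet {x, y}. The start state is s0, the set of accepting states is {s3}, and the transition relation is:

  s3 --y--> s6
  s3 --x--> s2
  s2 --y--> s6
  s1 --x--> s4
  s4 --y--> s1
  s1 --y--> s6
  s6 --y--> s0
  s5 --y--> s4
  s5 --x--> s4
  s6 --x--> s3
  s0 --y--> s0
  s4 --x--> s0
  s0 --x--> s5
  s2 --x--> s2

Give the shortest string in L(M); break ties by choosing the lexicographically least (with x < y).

xxyyx

A breadth-first search from s0 reaches an accepting state first via the path s0 → s5 → s4 → s1 → s6 → s3 on input xxyyx.
No string of length < 5 is accepted (BFS exhausts all shorter strings without reaching an accepting state), and xxyyx is the lexicographically least accepting string of length 5.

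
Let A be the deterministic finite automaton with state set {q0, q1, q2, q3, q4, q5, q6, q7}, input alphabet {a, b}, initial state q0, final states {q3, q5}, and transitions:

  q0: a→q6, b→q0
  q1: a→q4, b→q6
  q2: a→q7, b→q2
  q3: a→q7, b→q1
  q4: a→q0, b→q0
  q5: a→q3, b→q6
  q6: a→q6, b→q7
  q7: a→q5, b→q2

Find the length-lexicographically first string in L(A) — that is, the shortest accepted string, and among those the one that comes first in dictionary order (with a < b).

A breadth-first search from q0 reaches an accepting state first via the path q0 → q6 → q7 → q5 on input aba.
No string of length < 3 is accepted (BFS exhausts all shorter strings without reaching an accepting state), and aba is the lexicographically least accepting string of length 3.

aba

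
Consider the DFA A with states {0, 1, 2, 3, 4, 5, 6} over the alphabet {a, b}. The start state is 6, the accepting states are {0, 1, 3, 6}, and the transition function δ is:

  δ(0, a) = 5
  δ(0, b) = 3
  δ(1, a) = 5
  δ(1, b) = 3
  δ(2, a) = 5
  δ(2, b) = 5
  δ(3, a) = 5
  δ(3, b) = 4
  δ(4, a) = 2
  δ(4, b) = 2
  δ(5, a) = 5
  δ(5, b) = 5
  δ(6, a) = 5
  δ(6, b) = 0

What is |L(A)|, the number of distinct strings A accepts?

3

The useful subgraph on states {0, 3, 6} is acyclic, so L(A) is finite; the longest accepting path visits 3 useful states, giving maximum string length 2.
Counting accepting paths from 6 by length: 1 of length 0, 1 of length 1, 1 of length 2. Total 3.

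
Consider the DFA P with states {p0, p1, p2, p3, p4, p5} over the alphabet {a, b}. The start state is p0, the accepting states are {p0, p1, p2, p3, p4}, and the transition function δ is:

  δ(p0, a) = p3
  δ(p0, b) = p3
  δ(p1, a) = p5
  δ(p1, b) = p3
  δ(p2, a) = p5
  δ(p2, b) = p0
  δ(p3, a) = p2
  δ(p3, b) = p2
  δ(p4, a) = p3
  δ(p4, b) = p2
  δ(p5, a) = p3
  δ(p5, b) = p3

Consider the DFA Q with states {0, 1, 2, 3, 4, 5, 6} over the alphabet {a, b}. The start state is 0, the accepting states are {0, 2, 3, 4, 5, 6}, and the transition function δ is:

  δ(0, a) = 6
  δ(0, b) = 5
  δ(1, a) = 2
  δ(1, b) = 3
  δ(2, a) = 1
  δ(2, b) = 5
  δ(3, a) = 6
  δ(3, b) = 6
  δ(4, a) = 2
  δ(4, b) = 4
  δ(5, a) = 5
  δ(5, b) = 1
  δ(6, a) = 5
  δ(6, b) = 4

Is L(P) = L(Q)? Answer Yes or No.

The string bb is accepted by P but rejected by Q.
So L(P) ≠ L(Q).

No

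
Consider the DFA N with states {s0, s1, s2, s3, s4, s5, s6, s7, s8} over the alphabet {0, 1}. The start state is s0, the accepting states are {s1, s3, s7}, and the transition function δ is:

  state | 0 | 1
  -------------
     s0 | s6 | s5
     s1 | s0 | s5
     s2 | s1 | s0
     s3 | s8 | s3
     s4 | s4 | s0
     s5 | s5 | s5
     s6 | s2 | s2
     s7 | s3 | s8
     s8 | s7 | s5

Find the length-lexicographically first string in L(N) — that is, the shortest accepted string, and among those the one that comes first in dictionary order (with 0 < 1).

000

A breadth-first search from s0 reaches an accepting state first via the path s0 → s6 → s2 → s1 on input 000.
No string of length < 3 is accepted (BFS exhausts all shorter strings without reaching an accepting state), and 000 is the lexicographically least accepting string of length 3.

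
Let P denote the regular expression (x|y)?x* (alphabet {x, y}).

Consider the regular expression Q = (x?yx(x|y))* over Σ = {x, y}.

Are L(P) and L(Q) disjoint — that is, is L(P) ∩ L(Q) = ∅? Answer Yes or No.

The empty string ε is accepted by both P and Q.
Hence L(P) ∩ L(Q) ≠ ∅.

No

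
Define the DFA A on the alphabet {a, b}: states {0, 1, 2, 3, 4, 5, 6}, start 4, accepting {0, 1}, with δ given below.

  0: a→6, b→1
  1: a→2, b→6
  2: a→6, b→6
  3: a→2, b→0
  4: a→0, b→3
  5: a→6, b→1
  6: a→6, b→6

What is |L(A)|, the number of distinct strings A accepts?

The useful subgraph on states {0, 1, 3, 4} is acyclic, so L(A) is finite; the longest accepting path visits 4 useful states, giving maximum string length 3.
Counting accepting paths from 4 by length: 1 of length 1, 2 of length 2, 1 of length 3. Total 4.

4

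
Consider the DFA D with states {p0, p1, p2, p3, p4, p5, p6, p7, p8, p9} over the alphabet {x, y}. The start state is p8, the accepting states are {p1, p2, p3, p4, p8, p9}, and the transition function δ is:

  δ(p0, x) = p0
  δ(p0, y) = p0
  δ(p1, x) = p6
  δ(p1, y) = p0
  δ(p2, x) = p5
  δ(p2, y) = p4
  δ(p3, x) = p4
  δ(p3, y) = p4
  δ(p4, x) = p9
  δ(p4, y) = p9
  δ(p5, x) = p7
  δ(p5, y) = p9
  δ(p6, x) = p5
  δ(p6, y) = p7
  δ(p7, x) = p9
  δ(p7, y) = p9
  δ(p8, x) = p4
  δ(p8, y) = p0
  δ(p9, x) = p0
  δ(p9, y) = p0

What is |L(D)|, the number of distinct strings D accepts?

The useful subgraph on states {p4, p8, p9} is acyclic, so L(D) is finite; the longest accepting path visits 3 useful states, giving maximum string length 2.
Counting accepting paths from p8 by length: 1 of length 0, 1 of length 1, 2 of length 2. Total 4.

4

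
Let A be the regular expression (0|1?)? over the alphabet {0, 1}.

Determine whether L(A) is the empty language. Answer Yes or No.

The empty string ε matches the expression, so it belongs to L(A).
Since L(A) contains at least one string, it is not empty.

No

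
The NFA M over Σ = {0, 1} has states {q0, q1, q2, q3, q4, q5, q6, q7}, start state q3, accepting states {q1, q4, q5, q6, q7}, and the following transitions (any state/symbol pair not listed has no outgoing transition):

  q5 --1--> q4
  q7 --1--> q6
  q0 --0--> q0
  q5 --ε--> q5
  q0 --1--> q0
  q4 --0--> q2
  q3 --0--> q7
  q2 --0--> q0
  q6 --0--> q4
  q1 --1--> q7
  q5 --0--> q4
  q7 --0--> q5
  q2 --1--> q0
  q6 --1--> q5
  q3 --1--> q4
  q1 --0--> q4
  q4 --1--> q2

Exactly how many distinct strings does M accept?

The useful subgraph on states {q3, q4, q5, q6, q7} is acyclic, so L(M) is finite; the longest accepting path visits 5 useful states, giving maximum string length 4.
Counting accepting paths from q3 by length: 2 of length 1, 2 of length 2, 4 of length 3, 2 of length 4. Total 10.

10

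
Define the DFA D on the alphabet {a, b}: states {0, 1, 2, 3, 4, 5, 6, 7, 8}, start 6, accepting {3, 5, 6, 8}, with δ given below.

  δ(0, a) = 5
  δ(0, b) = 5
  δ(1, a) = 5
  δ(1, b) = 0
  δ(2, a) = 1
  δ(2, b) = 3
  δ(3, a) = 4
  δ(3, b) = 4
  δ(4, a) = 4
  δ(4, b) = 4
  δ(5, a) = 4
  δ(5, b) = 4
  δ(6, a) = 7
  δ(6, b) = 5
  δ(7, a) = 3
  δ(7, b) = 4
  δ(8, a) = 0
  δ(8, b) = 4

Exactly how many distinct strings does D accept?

3

The useful subgraph on states {3, 5, 6, 7} is acyclic, so L(D) is finite; the longest accepting path visits 3 useful states, giving maximum string length 2.
Counting accepting paths from 6 by length: 1 of length 0, 1 of length 1, 1 of length 2. Total 3.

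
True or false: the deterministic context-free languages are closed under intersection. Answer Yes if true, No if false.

No

DCFLs are closed under complement (normalise the DPDA to read all of its input, then flip the verdict). If they were also closed under intersection, De Morgan would make them closed under union; but {aⁿbⁿ : n≥0} and {aⁿb²ⁿ : n≥0} are DCFLs (push the a's; pop one per b, respectively one per two b's) whose union no deterministic PDA accepts: a DPDA for it would have a single run on aⁿb²ⁿ, accepting after the prefix aⁿbⁿ and accepting again after n more b's; an ordinary PDA that simulates it on a's and b's and, at any moment when it is accepting, may switch to reading only a fresh letter c while feeding each c to the simulation as a b, would accept aⁱbʲcᵏ (k≥1) exactly when both aⁱbʲ and aⁱbʲ⁺ᵏ are in the language, i.e. its language intersected with the regular set a*b*c⁺ would be exactly {aⁿbⁿcⁿ : n≥1} — impossible, since context-free languages are closed under intersection with regular sets and {aⁿbⁿcⁿ} is not context-free.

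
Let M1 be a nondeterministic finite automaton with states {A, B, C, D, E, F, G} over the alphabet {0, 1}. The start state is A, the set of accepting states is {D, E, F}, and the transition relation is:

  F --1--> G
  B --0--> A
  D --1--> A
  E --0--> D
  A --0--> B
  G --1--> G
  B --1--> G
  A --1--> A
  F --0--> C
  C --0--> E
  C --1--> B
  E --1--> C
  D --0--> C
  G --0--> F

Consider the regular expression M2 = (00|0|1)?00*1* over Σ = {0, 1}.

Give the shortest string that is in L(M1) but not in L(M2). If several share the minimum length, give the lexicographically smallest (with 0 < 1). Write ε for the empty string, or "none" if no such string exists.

010

The string 010 is accepted by M1 but not by M2.
No shorter string lies in the difference, and 010 is the lexicographically first length-3 string in L(M1) \ L(M2).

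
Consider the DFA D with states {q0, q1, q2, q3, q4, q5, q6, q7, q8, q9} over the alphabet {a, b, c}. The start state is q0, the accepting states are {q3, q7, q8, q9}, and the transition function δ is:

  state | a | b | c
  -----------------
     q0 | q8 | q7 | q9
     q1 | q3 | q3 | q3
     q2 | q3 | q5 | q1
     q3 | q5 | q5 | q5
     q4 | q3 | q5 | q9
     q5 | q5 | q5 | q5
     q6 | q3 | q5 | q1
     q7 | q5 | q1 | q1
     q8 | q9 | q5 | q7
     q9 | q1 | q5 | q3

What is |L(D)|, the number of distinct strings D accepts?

The useful subgraph on states {q0, q1, q3, q7, q8, q9} is acyclic, so L(D) is finite; the longest accepting path visits 5 useful states, giving maximum string length 4.
Counting accepting paths from q0 by length: 3 of length 1, 3 of length 2, 10 of length 3, 9 of length 4. Total 25.

25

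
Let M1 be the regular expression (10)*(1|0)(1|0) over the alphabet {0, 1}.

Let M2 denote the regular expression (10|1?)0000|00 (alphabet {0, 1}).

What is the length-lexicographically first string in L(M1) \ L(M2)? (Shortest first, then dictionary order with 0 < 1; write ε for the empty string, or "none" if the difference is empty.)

The string 01 is accepted by M1 but not by M2.
No shorter string lies in the difference, and 01 is the lexicographically first length-2 string in L(M1) \ L(M2).

01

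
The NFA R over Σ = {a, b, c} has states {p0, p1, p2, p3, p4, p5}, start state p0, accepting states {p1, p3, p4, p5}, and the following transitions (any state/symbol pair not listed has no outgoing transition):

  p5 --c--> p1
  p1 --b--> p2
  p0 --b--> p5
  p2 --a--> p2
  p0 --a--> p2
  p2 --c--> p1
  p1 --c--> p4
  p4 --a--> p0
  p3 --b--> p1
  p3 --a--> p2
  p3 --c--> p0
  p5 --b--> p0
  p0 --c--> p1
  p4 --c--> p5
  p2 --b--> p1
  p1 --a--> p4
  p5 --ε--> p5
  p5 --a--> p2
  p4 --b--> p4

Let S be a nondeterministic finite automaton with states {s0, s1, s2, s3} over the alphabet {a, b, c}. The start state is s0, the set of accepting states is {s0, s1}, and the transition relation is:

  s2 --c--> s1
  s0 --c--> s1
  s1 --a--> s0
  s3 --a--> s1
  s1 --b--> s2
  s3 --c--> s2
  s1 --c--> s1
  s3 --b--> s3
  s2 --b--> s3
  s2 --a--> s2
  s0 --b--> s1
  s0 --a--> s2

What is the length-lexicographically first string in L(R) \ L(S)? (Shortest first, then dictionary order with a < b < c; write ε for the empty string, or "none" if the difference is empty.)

The string ab is accepted by R but not by S.
No shorter string lies in the difference, and ab is the lexicographically first length-2 string in L(R) \ L(S).

ab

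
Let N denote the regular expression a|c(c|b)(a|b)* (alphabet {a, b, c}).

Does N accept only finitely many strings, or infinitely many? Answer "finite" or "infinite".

infinite

The expression contains a Kleene star applied to a subexpression that matches at least one nonempty string, so it matches strings of unbounded length.
Hence L(N) is infinite.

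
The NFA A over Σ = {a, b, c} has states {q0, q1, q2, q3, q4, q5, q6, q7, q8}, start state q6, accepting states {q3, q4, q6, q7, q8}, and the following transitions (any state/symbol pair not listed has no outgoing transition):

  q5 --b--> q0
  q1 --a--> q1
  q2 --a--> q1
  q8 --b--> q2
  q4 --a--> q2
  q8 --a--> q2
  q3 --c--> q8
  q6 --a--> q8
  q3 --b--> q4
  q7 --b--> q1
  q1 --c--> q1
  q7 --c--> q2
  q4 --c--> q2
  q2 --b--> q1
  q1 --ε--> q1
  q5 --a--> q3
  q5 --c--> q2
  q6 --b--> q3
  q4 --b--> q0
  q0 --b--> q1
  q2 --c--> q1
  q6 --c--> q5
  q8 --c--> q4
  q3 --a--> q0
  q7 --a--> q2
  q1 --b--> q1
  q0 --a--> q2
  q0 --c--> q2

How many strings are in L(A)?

The useful subgraph on states {q3, q4, q5, q6, q8} is acyclic, so L(A) is finite; the longest accepting path visits 5 useful states, giving maximum string length 4.
Counting accepting paths from q6 by length: 1 of length 0, 2 of length 1, 4 of length 2, 3 of length 3, 1 of length 4. Total 11.

11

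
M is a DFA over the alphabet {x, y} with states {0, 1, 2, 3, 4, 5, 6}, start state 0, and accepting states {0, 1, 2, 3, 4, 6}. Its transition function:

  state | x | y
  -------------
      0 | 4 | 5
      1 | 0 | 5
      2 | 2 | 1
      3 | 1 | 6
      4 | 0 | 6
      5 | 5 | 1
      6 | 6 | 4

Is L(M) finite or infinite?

infinite

State 0 is reachable from the start and can reach an accepting state, and it lies on the cycle 0 → 4 → 0.
Traversing that cycle any number of times yields accepted strings of unbounded length, so the language is infinite.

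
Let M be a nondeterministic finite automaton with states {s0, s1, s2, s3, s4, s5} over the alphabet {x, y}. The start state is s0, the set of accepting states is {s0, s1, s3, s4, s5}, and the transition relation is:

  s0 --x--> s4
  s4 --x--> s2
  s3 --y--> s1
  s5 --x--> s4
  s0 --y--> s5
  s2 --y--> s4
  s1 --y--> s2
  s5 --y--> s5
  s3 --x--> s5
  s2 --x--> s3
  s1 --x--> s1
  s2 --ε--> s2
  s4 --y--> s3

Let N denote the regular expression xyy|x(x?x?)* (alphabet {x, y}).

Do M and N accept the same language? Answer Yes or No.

The empty string ε is accepted by M but rejected by N.
So L(M) ≠ L(N).

No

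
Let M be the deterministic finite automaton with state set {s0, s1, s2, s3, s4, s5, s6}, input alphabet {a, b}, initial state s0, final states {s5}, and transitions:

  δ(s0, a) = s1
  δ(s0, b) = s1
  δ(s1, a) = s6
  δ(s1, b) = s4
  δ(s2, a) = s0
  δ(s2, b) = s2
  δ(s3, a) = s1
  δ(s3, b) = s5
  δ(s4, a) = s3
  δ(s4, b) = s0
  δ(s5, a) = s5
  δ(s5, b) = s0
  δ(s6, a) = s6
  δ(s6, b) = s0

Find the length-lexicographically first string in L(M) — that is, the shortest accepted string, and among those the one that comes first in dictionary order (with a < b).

A breadth-first search from s0 reaches an accepting state first via the path s0 → s1 → s4 → s3 → s5 on input abab.
No string of length < 4 is accepted (BFS exhausts all shorter strings without reaching an accepting state), and abab is the lexicographically least accepting string of length 4.

abab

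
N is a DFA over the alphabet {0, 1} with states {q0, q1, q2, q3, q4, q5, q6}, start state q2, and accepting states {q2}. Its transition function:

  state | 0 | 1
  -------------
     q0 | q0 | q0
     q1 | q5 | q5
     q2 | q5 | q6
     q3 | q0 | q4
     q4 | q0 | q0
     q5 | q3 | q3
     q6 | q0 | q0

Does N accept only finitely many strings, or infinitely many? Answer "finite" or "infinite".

finite

The useful states (reachable from q2 and able to reach an accepting state) are {q2}.
Restricted to these states the transition graph has no cycle, so every accepting path has bounded length and L is finite.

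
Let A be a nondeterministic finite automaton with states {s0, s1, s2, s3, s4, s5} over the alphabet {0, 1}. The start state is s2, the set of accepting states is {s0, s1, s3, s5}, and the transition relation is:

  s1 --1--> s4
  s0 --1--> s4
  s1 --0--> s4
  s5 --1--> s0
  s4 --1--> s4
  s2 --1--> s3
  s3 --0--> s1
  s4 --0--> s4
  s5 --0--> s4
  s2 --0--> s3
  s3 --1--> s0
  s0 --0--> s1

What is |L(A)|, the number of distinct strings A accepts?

8

The useful subgraph on states {s0, s1, s2, s3} is acyclic, so L(A) is finite; the longest accepting path visits 4 useful states, giving maximum string length 3.
Counting accepting paths from s2 by length: 2 of length 1, 4 of length 2, 2 of length 3. Total 8.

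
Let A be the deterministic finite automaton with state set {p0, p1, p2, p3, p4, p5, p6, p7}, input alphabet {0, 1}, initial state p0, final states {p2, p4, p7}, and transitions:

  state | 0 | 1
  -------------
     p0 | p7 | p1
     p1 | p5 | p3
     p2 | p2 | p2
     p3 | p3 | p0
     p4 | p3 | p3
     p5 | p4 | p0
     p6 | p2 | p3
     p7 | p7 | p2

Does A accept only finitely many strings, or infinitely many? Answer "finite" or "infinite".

infinite

State p0 is reachable from the start and can reach an accepting state, and it lies on the cycle p0 → p1 → p3 → p0.
Traversing that cycle any number of times yields accepted strings of unbounded length, so the language is infinite.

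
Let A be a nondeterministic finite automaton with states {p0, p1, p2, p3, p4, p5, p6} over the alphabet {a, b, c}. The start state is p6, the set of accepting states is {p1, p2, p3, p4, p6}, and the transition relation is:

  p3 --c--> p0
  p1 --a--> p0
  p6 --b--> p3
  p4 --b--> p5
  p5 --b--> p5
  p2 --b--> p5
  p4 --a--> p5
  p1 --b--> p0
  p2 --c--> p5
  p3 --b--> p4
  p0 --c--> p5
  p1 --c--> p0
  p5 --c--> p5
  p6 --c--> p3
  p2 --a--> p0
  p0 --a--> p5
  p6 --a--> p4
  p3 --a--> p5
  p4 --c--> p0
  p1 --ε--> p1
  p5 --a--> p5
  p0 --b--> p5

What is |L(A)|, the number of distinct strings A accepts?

The useful subgraph on states {p3, p4, p6} is acyclic, so L(A) is finite; the longest accepting path visits 3 useful states, giving maximum string length 2.
Counting accepting paths from p6 by length: 1 of length 0, 3 of length 1, 2 of length 2. Total 6.

6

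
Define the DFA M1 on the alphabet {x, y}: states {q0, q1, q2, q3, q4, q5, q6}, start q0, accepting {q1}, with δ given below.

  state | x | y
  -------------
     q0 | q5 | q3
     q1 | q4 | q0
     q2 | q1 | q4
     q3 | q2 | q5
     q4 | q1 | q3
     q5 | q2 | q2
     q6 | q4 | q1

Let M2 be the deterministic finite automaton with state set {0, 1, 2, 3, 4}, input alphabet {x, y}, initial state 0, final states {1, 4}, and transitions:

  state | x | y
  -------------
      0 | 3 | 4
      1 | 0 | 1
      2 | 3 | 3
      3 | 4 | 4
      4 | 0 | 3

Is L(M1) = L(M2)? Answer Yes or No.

No

The string xxx is accepted by M1 but rejected by M2.
So L(M1) ≠ L(M2).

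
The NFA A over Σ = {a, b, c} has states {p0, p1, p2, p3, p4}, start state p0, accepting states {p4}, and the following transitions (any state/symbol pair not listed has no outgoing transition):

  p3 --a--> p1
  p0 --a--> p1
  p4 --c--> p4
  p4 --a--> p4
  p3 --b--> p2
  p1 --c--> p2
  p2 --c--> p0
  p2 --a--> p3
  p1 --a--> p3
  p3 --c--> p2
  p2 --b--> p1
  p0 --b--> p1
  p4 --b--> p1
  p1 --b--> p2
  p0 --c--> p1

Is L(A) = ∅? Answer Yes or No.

Yes

The states reachable from the start state are {p0, p1, p2, p3}.
None of the accepting states {p4} is reachable, so no string is accepted and L(A) = ∅.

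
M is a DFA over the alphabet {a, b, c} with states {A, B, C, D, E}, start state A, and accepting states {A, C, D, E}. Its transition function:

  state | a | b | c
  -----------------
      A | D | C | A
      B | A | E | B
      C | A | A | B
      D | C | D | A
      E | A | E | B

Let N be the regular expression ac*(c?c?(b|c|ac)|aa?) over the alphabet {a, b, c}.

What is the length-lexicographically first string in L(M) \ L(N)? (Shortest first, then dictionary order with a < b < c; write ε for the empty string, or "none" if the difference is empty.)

The empty string ε is accepted by M but not by N.
Since ε is the unique shortest string, it is the required witness.

ε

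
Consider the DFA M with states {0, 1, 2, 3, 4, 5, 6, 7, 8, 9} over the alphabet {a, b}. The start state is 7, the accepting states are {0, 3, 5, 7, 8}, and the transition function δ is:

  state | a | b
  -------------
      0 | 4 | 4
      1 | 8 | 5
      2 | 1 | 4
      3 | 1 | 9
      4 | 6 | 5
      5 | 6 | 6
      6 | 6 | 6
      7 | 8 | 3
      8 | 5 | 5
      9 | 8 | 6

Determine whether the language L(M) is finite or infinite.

finite

The useful states (reachable from 7 and able to reach an accepting state) are {1, 3, 5, 7, 8, 9}.
Restricted to these states the transition graph has no cycle, so every accepting path has bounded length and L is finite.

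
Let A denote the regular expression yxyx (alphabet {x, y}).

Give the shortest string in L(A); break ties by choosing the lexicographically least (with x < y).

By inspection of the expression, no string of length less than 4 matches, and yxyx is the lexicographically first match of length 4.

yxyx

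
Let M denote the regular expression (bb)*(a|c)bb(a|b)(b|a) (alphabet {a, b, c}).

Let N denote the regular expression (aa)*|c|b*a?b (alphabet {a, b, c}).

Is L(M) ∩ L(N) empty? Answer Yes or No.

Converting the expression M to a DFA (subset construction, then merging equivalent states) gives the minimal DFA with states {m0, m1, m2, m3, m4, m5, m6, m7}, start state m0, accepting states {m7} and transitions m0: a→m1, b→m2, c→m1; m1: a→m3, b→m4, c→m3; m2: a→m3, b→m0, c→m3; m3: a→m3, b→m3, c→m3; m4: a→m3, b→m5, c→m3; m5: a→m6, b→m6, c→m3; m6: a→m7, b→m7, c→m3; m7: a→m3, b→m3, c→m3.
Converting the expression N to a DFA (subset construction, then merging equivalent states) gives the minimal DFA with states {n0, n1, n2, n3, n4, n5, n6, n7}, start state n0, accepting states {n0, n2, n3, n4} and transitions n0: a→n1, b→n2, c→n3; n1: a→n4, b→n3, c→n5; n2: a→n6, b→n2, c→n5; n3: a→n5, b→n5, c→n5; n4: a→n7, b→n5, c→n5; n5: a→n5, b→n5, c→n5; n6: a→n5, b→n3, c→n5; n7: a→n4, b→n5, c→n5.
Exploring the product automaton M × N from the start pair (m0, n0), following both machines on each input symbol, reaches 17 state pairs: (m0, n0), (m1, n1), (m2, n2), (m1, n3), (m3, n4), (m4, n3), (m3, n5), (m3, n6), (m0, n2), (m4, n5), (m3, n7), (m5, n5), (m3, n3), (m1, n6), (m1, n5), (m6, n5), (m7, n5).
M accepts in {m7} and N accepts in {n0, n2, n3, n4}; no reachable pair has both components accepting, so no string drives both machines to acceptance simultaneously and L(M) ∩ L(N) = ∅.
So no string is accepted by both, and the intersection is empty.

Yes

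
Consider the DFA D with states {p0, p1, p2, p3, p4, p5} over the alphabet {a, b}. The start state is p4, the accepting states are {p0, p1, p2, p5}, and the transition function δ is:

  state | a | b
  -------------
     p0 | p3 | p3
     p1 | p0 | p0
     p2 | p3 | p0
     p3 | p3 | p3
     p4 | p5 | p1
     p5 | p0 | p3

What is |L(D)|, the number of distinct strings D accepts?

The useful subgraph on states {p0, p1, p4, p5} is acyclic, so L(D) is finite; the longest accepting path visits 3 useful states, giving maximum string length 2.
Counting accepting paths from p4 by length: 2 of length 1, 3 of length 2. Total 5.

5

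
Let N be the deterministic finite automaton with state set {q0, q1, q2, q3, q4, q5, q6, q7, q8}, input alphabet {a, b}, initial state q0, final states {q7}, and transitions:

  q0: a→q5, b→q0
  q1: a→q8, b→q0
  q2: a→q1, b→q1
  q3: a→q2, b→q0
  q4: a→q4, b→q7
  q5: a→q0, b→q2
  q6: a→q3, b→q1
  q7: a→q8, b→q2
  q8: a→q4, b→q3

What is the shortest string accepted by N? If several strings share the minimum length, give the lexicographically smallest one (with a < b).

A breadth-first search from q0 reaches an accepting state first via the path q0 → q5 → q2 → q1 → q8 → q4 → q7 on input abaaab.
No string of length < 6 is accepted (BFS exhausts all shorter strings without reaching an accepting state), and abaaab is the lexicographically least accepting string of length 6.

abaaab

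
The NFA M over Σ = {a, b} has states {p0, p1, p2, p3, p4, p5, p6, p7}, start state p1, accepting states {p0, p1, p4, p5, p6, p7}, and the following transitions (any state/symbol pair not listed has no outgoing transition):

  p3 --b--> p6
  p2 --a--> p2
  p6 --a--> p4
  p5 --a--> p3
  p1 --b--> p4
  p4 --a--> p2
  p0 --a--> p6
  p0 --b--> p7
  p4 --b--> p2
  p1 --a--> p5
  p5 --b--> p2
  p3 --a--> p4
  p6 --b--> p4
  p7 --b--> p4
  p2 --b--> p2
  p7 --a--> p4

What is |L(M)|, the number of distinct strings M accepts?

7

The useful subgraph on states {p1, p3, p4, p5, p6} is acyclic, so L(M) is finite; the longest accepting path visits 5 useful states, giving maximum string length 4.
Counting accepting paths from p1 by length: 1 of length 0, 2 of length 1, 2 of length 3, 2 of length 4. Total 7.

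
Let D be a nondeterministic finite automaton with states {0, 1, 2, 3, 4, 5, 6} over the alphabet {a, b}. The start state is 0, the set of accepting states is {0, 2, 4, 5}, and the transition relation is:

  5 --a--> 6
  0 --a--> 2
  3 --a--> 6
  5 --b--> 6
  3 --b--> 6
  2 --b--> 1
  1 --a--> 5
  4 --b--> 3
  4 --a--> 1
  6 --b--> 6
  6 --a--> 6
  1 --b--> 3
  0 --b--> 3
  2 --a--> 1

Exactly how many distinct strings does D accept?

The useful subgraph on states {0, 1, 2, 5} is acyclic, so L(D) is finite; the longest accepting path visits 4 useful states, giving maximum string length 3.
Counting accepting paths from 0 by length: 1 of length 0, 1 of length 1, 2 of length 3. Total 4.

4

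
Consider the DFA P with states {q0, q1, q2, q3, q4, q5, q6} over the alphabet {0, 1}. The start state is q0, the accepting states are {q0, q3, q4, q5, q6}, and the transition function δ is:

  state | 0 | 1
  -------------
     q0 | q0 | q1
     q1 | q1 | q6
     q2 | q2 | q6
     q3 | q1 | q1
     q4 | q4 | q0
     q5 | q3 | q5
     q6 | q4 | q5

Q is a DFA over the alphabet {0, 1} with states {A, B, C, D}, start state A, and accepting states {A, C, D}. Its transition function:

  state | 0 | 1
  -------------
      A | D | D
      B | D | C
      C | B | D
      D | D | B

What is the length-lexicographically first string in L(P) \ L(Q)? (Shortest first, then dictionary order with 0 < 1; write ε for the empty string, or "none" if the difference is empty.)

11

The string 11 is accepted by P but not by Q.
No shorter string lies in the difference, and 11 is the lexicographically first length-2 string in L(P) \ L(Q).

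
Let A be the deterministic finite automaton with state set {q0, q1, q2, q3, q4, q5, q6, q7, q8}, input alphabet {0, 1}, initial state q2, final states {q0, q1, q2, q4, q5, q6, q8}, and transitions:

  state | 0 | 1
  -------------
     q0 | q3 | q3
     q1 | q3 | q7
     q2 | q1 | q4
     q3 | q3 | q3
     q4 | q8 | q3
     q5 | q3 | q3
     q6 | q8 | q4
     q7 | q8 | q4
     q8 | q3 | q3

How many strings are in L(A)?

7

The useful subgraph on states {q1, q2, q4, q7, q8} is acyclic, so L(A) is finite; the longest accepting path visits 5 useful states, giving maximum string length 4.
Counting accepting paths from q2 by length: 1 of length 0, 2 of length 1, 1 of length 2, 2 of length 3, 1 of length 4. Total 7.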